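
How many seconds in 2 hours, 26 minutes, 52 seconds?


8812 seconds

Hours: 2 × 3600 = 7200
Minutes: 26 × 60 = 1560
Seconds: 52
Total = 7200 + 1560 + 52 = 8812


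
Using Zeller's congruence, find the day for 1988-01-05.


Zeller's congruence:
q=5, m=13, k=87, j=19
h = (5 + ⌊13×14/5⌋ + 87 + ⌊87/4⌋ + ⌊19/4⌋ - 2×19) mod 7
= (5 + 36 + 87 + 21 + 4 - 38) mod 7
= 115 mod 7 = 3
h=3 → Tuesday

Tuesday


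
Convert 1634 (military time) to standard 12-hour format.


4:34 PM

Hour: 16
16 - 12 = 4 → PM


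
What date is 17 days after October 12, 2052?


Start: October 12, 2052
Add 17 days
October 12 + 17 = October 29, 2052

October 29, 2052


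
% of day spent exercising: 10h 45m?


44.8%

Time: 645 minutes
Day: 1440 minutes
Percentage = (645/1440) × 100 ≈ 44.8%


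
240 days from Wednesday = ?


Start: Wednesday (index 2)
(2 + 240) mod 7
= 242 mod 7
= 4
Index 4 → Friday

Friday


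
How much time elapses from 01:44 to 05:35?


End time in minutes: 5×60 + 35 = 335
Start time in minutes: 1×60 + 44 = 104
Difference = 335 - 104 = 231 minutes
= 3 hours 51 minutes

3h 51m


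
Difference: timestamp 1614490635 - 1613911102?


Difference = 1614490635 - 1613911102 = 579533 seconds
In hours: 579533 / 3600 ≈ 161.0
In days: 579533 / 86400 ≈ 6.71

579533 seconds (161.0 hours / 6.71 days)


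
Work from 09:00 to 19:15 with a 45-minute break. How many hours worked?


Total time = (19×60+15) - (9×60+0)
= 1155 - 540 = 615 min
Minus break: 615 - 45 = 570 min
= 9h 30m

9h 30m (570 minutes)


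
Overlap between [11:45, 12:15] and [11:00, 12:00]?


Meeting A: 705-735 (in minutes from midnight)
Meeting B: 660-720
Overlap start = max(705, 660) = 705
Overlap end = min(735, 720) = 720
Overlap = max(0, 720 - 705) = 15 min

15 minutes


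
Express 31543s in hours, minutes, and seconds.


8h 45m 43s

Hours: 31543 ÷ 3600 = 8 remainder 2743
Minutes: 2743 ÷ 60 = 45 remainder 43
Seconds: 43


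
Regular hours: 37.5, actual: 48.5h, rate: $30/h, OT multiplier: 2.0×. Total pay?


Regular: 37.5h × $30 = $1125.00
Overtime: 48.5 - 37.5 = 11.0h
OT pay: 11.0h × $30 × 2.0 = $660.00
Total = $1125.00 + $660.00 = $1785.00

$1785.00


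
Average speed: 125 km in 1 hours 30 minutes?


Distance: 125 km
Time: 1h 30m = 90 min = 90/60 = 3/2 hours
Speed = 125 ÷ (3/2) = 125 × 2 / 3 = 250/3 ≈ 83.3 km/h

83.3 km/h


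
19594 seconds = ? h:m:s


Hours: 19594 ÷ 3600 = 5 remainder 1594
Minutes: 1594 ÷ 60 = 26 remainder 34
Seconds: 34

5h 26m 34s


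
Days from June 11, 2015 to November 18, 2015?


160 days

From June 11, 2015 to November 18, 2015
Rest of June 2015: 30 - 11 = 19
Full months: July 31, August 31, September 30, October 31
Days into November 2015: 18
Total = 19 + 31 + 31 + 30 + 31 + 18 = 160 days


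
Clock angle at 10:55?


2.5°

Hour hand = 10×30 + 55×0.5 = 327.5°
Minute hand = 55×6 = 330°
Difference = |327.5 - 330| = 2.5°


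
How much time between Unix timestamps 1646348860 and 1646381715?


Difference = 1646381715 - 1646348860 = 32855 seconds
In hours: 32855 / 3600 ≈ 9.1
In days: 32855 / 86400 ≈ 0.38

32855 seconds (9.1 hours / 0.38 days)


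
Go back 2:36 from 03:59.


Start: 239 minutes from midnight
Subtract: 156 minutes
Remaining: 239 - 156 = 83
Hours: 1, Minutes: 23

01:23


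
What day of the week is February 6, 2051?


Monday

Zeller's congruence:
q=6, m=14, k=50, j=20
h = (6 + ⌊13×15/5⌋ + 50 + ⌊50/4⌋ + ⌊20/4⌋ - 2×20) mod 7
= (6 + 39 + 50 + 12 + 5 - 40) mod 7
= 72 mod 7 = 2
h=2 → Monday


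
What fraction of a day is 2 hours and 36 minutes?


0.1083 (10.83%)

Total minutes: 2×60 + 36 = 156
Day = 24×60 = 1440 minutes
Fraction = 156/1440 ≈ 0.1083
As a percentage: 156/1440 × 100 ≈ 10.83%


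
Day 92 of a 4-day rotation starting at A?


Shift D

Shifts: A, B, C, D
Start: A (index 0)
Day 92: (0 + 92 - 1) mod 4
= 91 mod 4
= 3
Index 3 → shift D


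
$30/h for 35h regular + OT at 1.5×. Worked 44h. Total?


$1455.00

Regular: 35h × $30 = $1050.00
Overtime: 44 - 35 = 9h
OT pay: 9h × $30 × 1.5 = $405.00
Total = $1050.00 + $405.00 = $1455.00


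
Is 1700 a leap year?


No

Rules: divisible by 4 AND (not by 100 OR by 400)
1700 ÷ 4 = 425 exactly → divisible by 4
1700 ÷ 100 = 17 exactly → divisible by 100
1700 ÷ 400 = 4 remainder 100 → not divisible by 400
Divisible by 100 but not by 400 → not a leap year


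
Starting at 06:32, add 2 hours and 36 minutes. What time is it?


09:08

Start: 392 minutes from midnight
Add: 156 minutes
Total: 548 minutes
Hours: 548 ÷ 60 = 9 remainder 8


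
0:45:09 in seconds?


Hours: 0 × 3600 = 0
Minutes: 45 × 60 = 2700
Seconds: 9
Total = 0 + 2700 + 9 = 2709

2709 seconds


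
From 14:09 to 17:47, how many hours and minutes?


End time in minutes: 17×60 + 47 = 1067
Start time in minutes: 14×60 + 9 = 849
Difference = 1067 - 849 = 218 minutes
= 3 hours 38 minutes

3h 38m


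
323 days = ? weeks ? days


46 weeks 1 days

Weeks: 323 ÷ 7 = 46 remainder 1


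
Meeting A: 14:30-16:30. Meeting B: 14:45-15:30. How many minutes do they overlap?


Meeting A: 870-990 (in minutes from midnight)
Meeting B: 885-930
Overlap start = max(870, 885) = 885
Overlap end = min(990, 930) = 930
Overlap = max(0, 930 - 885) = 45 min

45 minutes


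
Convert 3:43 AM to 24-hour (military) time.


Input: 3:43 AM
AM hour stays: 3

03:43


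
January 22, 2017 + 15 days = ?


Start: January 22, 2017
Add 15 days
January 22 → February 1: 31 - 22 + 1 = 10 days (15 - 10 = 5 left)
February 1 + 5 = February 6, 2017

February 6, 2017


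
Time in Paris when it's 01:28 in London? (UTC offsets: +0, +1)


Time difference = UTC+1 - UTC+0 = +1 hours
New hour = (1 + 1) mod 24
= 2 mod 24 = 2
Minutes unchanged → 02:28

02:28


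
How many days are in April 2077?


Month: April (month 4)
April has 30 days

30 days


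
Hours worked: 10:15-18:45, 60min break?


Total time = (18×60+45) - (10×60+15)
= 1125 - 615 = 510 min
Minus break: 510 - 60 = 450 min
= 7h 30m

7h 30m (450 minutes)


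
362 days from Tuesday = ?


Sunday

Start: Tuesday (index 1)
(1 + 362) mod 7
= 363 mod 7
= 6
Index 6 → Sunday


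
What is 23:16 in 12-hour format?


11:16 PM

Hour: 23
23 - 12 = 11 → PM


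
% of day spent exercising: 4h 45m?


19.8%

Time: 285 minutes
Day: 1440 minutes
Percentage = (285/1440) × 100 ≈ 19.8%


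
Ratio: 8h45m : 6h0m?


35:24 (1.46)

Duration 1: 525 minutes
Duration 2: 360 minutes
Ratio = 525:360
GCD = 15
Simplified = 35:24
As a decimal: 35/24 ≈ 1.46


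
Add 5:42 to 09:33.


15:15

Start: 573 minutes from midnight
Add: 342 minutes
Total: 915 minutes
Hours: 915 ÷ 60 = 15 remainder 15


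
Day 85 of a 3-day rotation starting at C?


Shift C

Shifts: A, B, C
Start: C (index 2)
Day 85: (2 + 85 - 1) mod 3
= 86 mod 3
= 2
Index 2 → shift C


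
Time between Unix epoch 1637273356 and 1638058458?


785102 seconds (218.1 hours / 9.09 days)

Difference = 1638058458 - 1637273356 = 785102 seconds
In hours: 785102 / 3600 ≈ 218.1
In days: 785102 / 86400 ≈ 9.09


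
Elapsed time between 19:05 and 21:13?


End time in minutes: 21×60 + 13 = 1273
Start time in minutes: 19×60 + 5 = 1145
Difference = 1273 - 1145 = 128 minutes
= 2 hours 8 minutes

2h 8m


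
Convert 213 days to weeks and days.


30 weeks 3 days

Weeks: 213 ÷ 7 = 30 remainder 3


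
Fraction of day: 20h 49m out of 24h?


Total minutes: 20×60 + 49 = 1249
Day = 24×60 = 1440 minutes
Fraction = 1249/1440 ≈ 0.8674
As a percentage: 1249/1440 × 100 ≈ 86.74%

0.8674 (86.74%)


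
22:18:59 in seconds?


80339 seconds

Hours: 22 × 3600 = 79200
Minutes: 18 × 60 = 1080
Seconds: 59
Total = 79200 + 1080 + 59 = 80339


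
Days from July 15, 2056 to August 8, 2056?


24 days

From July 15, 2056 to August 8, 2056
Rest of July 2056: 31 - 15 = 16
Days into August 2056: 8
Total = 16 + 8 = 24 days


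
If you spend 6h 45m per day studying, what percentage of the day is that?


28.1%

Time: 405 minutes
Day: 1440 minutes
Percentage = (405/1440) × 100 ≈ 28.1%


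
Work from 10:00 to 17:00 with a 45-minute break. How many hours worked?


6h 15m (375 minutes)

Total time = (17×60+0) - (10×60+0)
= 1020 - 600 = 420 min
Minus break: 420 - 45 = 375 min
= 6h 15m


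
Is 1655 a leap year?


Rules: divisible by 4 AND (not by 100 OR by 400)
1655 ÷ 4 = 413 remainder 3 → not divisible by 4
Not divisible by 4 → not a leap year

No


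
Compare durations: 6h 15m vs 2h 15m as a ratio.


Duration 1: 375 minutes
Duration 2: 135 minutes
Ratio = 375:135
GCD = 15
Simplified = 25:9
As a decimal: 25/9 ≈ 2.78

25:9 (2.78)


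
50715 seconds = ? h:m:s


14h 5m 15s

Hours: 50715 ÷ 3600 = 14 remainder 315
Minutes: 315 ÷ 60 = 5 remainder 15
Seconds: 15


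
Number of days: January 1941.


Month: January (month 1)
January has 31 days

31 days


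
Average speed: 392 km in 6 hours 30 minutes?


60.3 km/h

Distance: 392 km
Time: 6h 30m = 390 min = 390/60 = 13/2 hours
Speed = 392 ÷ (13/2) = 392 × 2 / 13 = 784/13 ≈ 60.3 km/h


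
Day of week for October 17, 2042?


Zeller's congruence:
q=17, m=10, k=42, j=20
h = (17 + ⌊13×11/5⌋ + 42 + ⌊42/4⌋ + ⌊20/4⌋ - 2×20) mod 7
= (17 + 28 + 42 + 10 + 5 - 40) mod 7
= 62 mod 7 = 6
h=6 → Friday

Friday


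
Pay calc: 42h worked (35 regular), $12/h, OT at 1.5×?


Regular: 35h × $12 = $420.00
Overtime: 42 - 35 = 7h
OT pay: 7h × $12 × 1.5 = $126.00
Total = $420.00 + $126.00 = $546.00

$546.00


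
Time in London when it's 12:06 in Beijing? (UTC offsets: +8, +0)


Time difference = UTC+0 - UTC+8 = -8 hours
New hour = (12 -8) mod 24
= 4 mod 24 = 4
Minutes unchanged → 04:06

04:06


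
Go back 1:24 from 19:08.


17:44

Start: 1148 minutes from midnight
Subtract: 84 minutes
Remaining: 1148 - 84 = 1064
Hours: 17, Minutes: 44


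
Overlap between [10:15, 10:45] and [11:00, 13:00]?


0 minutes

Meeting A: 615-645 (in minutes from midnight)
Meeting B: 660-780
Overlap start = max(615, 660) = 660
Overlap end = min(645, 780) = 645
Overlap = max(0, 645 - 660) = 0 min


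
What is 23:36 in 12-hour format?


11:36 PM

Hour: 23
23 - 12 = 11 → PM


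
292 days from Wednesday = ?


Monday

Start: Wednesday (index 2)
(2 + 292) mod 7
= 294 mod 7
= 0
Index 0 → Monday


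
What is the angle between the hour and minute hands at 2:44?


178.0°

Hour hand = 2×30 + 44×0.5 = 82.0°
Minute hand = 44×6 = 264°
Difference = |82.0 - 264| = 182.0°
Since > 180°: 360 - 182.0 = 178.0°


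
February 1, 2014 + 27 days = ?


Start: February 1, 2014
Add 27 days
February 1 + 27 = February 28, 2014

February 28, 2014


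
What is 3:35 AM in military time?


03:35

Input: 3:35 AM
AM hour stays: 3


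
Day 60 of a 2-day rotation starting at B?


Shift A

Shifts: A, B
Start: B (index 1)
Day 60: (1 + 60 - 1) mod 2
= 60 mod 2
= 0
Index 0 → shift A


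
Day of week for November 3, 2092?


Monday

Zeller's congruence:
q=3, m=11, k=92, j=20
h = (3 + ⌊13×12/5⌋ + 92 + ⌊92/4⌋ + ⌊20/4⌋ - 2×20) mod 7
= (3 + 31 + 92 + 23 + 5 - 40) mod 7
= 114 mod 7 = 2
h=2 → Monday


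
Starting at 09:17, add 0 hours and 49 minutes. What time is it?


10:06

Start: 557 minutes from midnight
Add: 49 minutes
Total: 606 minutes
Hours: 606 ÷ 60 = 10 remainder 6


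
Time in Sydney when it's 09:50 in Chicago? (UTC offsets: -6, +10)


Time difference = UTC+10 - UTC-6 = +16 hours
New hour = (9 + 16) mod 24
= 25 mod 24 = 1
Minutes unchanged → 01:50; 25 ≥ 24 → next day

01:50 (next day)


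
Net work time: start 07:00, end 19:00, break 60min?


11h 0m (660 minutes)

Total time = (19×60+0) - (7×60+0)
= 1140 - 420 = 720 min
Minus break: 720 - 60 = 660 min
= 11h 0m


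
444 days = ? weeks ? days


63 weeks 3 days

Weeks: 444 ÷ 7 = 63 remainder 3


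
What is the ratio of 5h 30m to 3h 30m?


11:7 (1.57)

Duration 1: 330 minutes
Duration 2: 210 minutes
Ratio = 330:210
GCD = 30
Simplified = 11:7
As a decimal: 11/7 ≈ 1.57


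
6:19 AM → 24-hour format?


Input: 6:19 AM
AM hour stays: 6

06:19


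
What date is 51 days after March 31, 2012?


May 21, 2012

Start: March 31, 2012
Add 51 days
March 31 → April 1: 31 - 31 + 1 = 1 days (51 - 1 = 50 left)
April 1 → May 1: 30 - 1 + 1 = 30 days (50 - 30 = 20 left)
May 1 + 20 = May 21, 2012


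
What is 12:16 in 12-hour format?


Hour: 12
12 → 12 PM (noon)

12:16 PM


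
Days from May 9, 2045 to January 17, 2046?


253 days

From May 9, 2045 to January 17, 2046
Rest of May 2045: 31 - 9 = 22
Full months: June 30, July 31, August 31, September 30, October 31, November 30, December 31
Days into January 2046: 17
Total = 22 + 30 + 31 + 31 + 30 + 31 + 30 + 31 + 17 = 253 days


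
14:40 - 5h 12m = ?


Start: 880 minutes from midnight
Subtract: 312 minutes
Remaining: 880 - 312 = 568
Hours: 9, Minutes: 28

09:28


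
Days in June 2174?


30 days

Month: June (month 6)
June has 30 days


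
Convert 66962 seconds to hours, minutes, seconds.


Hours: 66962 ÷ 3600 = 18 remainder 2162
Minutes: 2162 ÷ 60 = 36 remainder 2
Seconds: 2

18h 36m 2s


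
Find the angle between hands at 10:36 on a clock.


102.0°

Hour hand = 10×30 + 36×0.5 = 318.0°
Minute hand = 36×6 = 216°
Difference = |318.0 - 216| = 102.0°


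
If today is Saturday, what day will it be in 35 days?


Start: Saturday (index 5)
(5 + 35) mod 7
= 40 mod 7
= 5
Index 5 → Saturday

Saturday


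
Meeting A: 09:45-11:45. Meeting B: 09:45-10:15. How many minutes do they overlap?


Meeting A: 585-705 (in minutes from midnight)
Meeting B: 585-615
Overlap start = max(585, 585) = 585
Overlap end = min(705, 615) = 615
Overlap = max(0, 615 - 585) = 30 min

30 minutes


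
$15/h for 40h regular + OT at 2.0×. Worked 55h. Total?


$1050.00

Regular: 40h × $15 = $600.00
Overtime: 55 - 40 = 15h
OT pay: 15h × $15 × 2.0 = $450.00
Total = $600.00 + $450.00 = $1050.00


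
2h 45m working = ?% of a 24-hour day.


11.5%

Time: 165 minutes
Day: 1440 minutes
Percentage = (165/1440) × 100 ≈ 11.5%


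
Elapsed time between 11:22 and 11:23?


0h 1m

End time in minutes: 11×60 + 23 = 683
Start time in minutes: 11×60 + 22 = 682
Difference = 683 - 682 = 1 minutes
= 0 hours 1 minutes


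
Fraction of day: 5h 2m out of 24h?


0.2097 (20.97%)

Total minutes: 5×60 + 2 = 302
Day = 24×60 = 1440 minutes
Fraction = 302/1440 ≈ 0.2097
As a percentage: 302/1440 × 100 ≈ 20.97%


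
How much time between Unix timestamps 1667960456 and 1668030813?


Difference = 1668030813 - 1667960456 = 70357 seconds
In hours: 70357 / 3600 ≈ 19.5
In days: 70357 / 86400 ≈ 0.81

70357 seconds (19.5 hours / 0.81 days)


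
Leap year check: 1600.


Rules: divisible by 4 AND (not by 100 OR by 400)
1600 ÷ 4 = 400 exactly → divisible by 4
1600 ÷ 100 = 16 exactly → divisible by 100
1600 ÷ 400 = 4 exactly → divisible by 400
Divisible by 400 → leap year

Yes


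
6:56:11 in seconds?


Hours: 6 × 3600 = 21600
Minutes: 56 × 60 = 3360
Seconds: 11
Total = 21600 + 3360 + 11 = 24971

24971 seconds


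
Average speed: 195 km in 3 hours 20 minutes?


58.5 km/h

Distance: 195 km
Time: 3h 20m = 200 min = 200/60 = 10/3 hours
Speed = 195 ÷ (10/3) = 195 × 3 / 10 = 585/10 = 58.5 km/h


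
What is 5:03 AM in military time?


05:03

Input: 5:03 AM
AM hour stays: 5


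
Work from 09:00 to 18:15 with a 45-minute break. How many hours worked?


8h 30m (510 minutes)

Total time = (18×60+15) - (9×60+0)
= 1095 - 540 = 555 min
Minus break: 555 - 45 = 510 min
= 8h 30m


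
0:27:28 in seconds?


1648 seconds

Hours: 0 × 3600 = 0
Minutes: 27 × 60 = 1620
Seconds: 28
Total = 0 + 1620 + 28 = 1648


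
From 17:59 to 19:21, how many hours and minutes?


End time in minutes: 19×60 + 21 = 1161
Start time in minutes: 17×60 + 59 = 1079
Difference = 1161 - 1079 = 82 minutes
= 1 hours 22 minutes

1h 22m


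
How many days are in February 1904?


Month: February (month 2)
February: 28 or 29 (leap year)
1904 leap year? Yes

29 days


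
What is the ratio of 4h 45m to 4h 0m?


Duration 1: 285 minutes
Duration 2: 240 minutes
Ratio = 285:240
GCD = 15
Simplified = 19:16
As a decimal: 19/16 ≈ 1.19

19:16 (1.19)


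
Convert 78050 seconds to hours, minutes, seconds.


21h 40m 50s

Hours: 78050 ÷ 3600 = 21 remainder 2450
Minutes: 2450 ÷ 60 = 40 remainder 50
Seconds: 50


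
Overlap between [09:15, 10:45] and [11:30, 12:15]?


0 minutes

Meeting A: 555-645 (in minutes from midnight)
Meeting B: 690-735
Overlap start = max(555, 690) = 690
Overlap end = min(645, 735) = 645
Overlap = max(0, 645 - 690) = 0 min


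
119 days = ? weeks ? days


17 weeks 0 days

Weeks: 119 ÷ 7 = 17 remainder 0


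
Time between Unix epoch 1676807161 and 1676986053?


Difference = 1676986053 - 1676807161 = 178892 seconds
In hours: 178892 / 3600 ≈ 49.7
In days: 178892 / 86400 ≈ 2.07

178892 seconds (49.7 hours / 2.07 days)


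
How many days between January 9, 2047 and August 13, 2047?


From January 9, 2047 to August 13, 2047
Rest of January 2047: 31 - 9 = 22
Full months: February 2047 28, March 31, April 30, May 31, June 30, July 31
Days into August 2047: 13
Total = 22 + 28 + 31 + 30 + 31 + 30 + 31 + 13 = 216 days

216 days


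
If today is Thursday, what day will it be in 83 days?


Start: Thursday (index 3)
(3 + 83) mod 7
= 86 mod 7
= 2
Index 2 → Wednesday

Wednesday


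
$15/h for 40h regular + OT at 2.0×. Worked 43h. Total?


Regular: 40h × $15 = $600.00
Overtime: 43 - 40 = 3h
OT pay: 3h × $15 × 2.0 = $90.00
Total = $600.00 + $90.00 = $690.00

$690.00


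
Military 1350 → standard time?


1:50 PM

Hour: 13
13 - 12 = 1 → PM


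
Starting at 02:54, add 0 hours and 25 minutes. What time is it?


Start: 174 minutes from midnight
Add: 25 minutes
Total: 199 minutes
Hours: 199 ÷ 60 = 3 remainder 19

03:19


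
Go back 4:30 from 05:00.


00:30

Start: 300 minutes from midnight
Subtract: 270 minutes
Remaining: 300 - 270 = 30
Hours: 0, Minutes: 30


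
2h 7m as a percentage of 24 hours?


Total minutes: 2×60 + 7 = 127
Day = 24×60 = 1440 minutes
Fraction = 127/1440 ≈ 0.0882
As a percentage: 127/1440 × 100 ≈ 8.82%

0.0882 (8.82%)


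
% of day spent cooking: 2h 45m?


Time: 165 minutes
Day: 1440 minutes
Percentage = (165/1440) × 100 ≈ 11.5%

11.5%


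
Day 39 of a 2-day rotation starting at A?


Shift A

Shifts: A, B
Start: A (index 0)
Day 39: (0 + 39 - 1) mod 2
= 38 mod 2
= 0
Index 0 → shift A


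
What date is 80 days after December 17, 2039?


Start: December 17, 2039
Add 80 days
December 17 → January 1: 31 - 17 + 1 = 15 days (80 - 15 = 65 left)
January 1 → February 1: 31 - 1 + 1 = 31 days (65 - 31 = 34 left)
February 1 → March 1: 29 - 1 + 1 = 29 days (34 - 29 = 5 left)
March 1 + 5 = March 6, 2040

March 6, 2040


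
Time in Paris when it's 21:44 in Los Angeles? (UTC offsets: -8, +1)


06:44 (next day)

Time difference = UTC+1 - UTC-8 = +9 hours
New hour = (21 + 9) mod 24
= 30 mod 24 = 6
Minutes unchanged → 06:44; 30 ≥ 24 → next day


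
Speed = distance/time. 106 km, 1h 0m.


Distance: 106 km
Time: 1 hours
Speed = 106 / 1 = 106.0 km/h

106.0 km/h


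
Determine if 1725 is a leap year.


No

Rules: divisible by 4 AND (not by 100 OR by 400)
1725 ÷ 4 = 431 remainder 1 → not divisible by 4
Not divisible by 4 → not a leap year


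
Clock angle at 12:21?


Hour hand (12 ≡ 0 on the dial): 0×30 + 21×0.5 = 10.5°
Minute hand = 21×6 = 126°
Difference = |10.5 - 126| = 115.5°

115.5°


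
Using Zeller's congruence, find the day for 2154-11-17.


Zeller's congruence:
q=17, m=11, k=54, j=21
h = (17 + ⌊13×12/5⌋ + 54 + ⌊54/4⌋ + ⌊21/4⌋ - 2×21) mod 7
= (17 + 31 + 54 + 13 + 5 - 42) mod 7
= 78 mod 7 = 1
h=1 → Sunday

Sunday


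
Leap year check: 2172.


Yes

Rules: divisible by 4 AND (not by 100 OR by 400)
2172 ÷ 4 = 543 exactly → divisible by 4
2172 ÷ 100 = 21 remainder 72 → not divisible by 100
Divisible by 4 but not by 100 → leap year


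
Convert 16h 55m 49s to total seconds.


Hours: 16 × 3600 = 57600
Minutes: 55 × 60 = 3300
Seconds: 49
Total = 57600 + 3300 + 49 = 60949

60949 seconds


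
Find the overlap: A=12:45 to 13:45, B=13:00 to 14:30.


45 minutes

Meeting A: 765-825 (in minutes from midnight)
Meeting B: 780-870
Overlap start = max(765, 780) = 780
Overlap end = min(825, 870) = 825
Overlap = max(0, 825 - 780) = 45 min


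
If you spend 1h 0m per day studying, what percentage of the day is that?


Time: 60 minutes
Day: 1440 minutes
Percentage = (60/1440) × 100 ≈ 4.2%

4.2%


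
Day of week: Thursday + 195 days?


Start: Thursday (index 3)
(3 + 195) mod 7
= 198 mod 7
= 2
Index 2 → Wednesday

Wednesday


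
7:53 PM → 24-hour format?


19:53

Input: 7:53 PM
PM: 7 + 12 = 19


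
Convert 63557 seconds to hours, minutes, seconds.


17h 39m 17s

Hours: 63557 ÷ 3600 = 17 remainder 2357
Minutes: 2357 ÷ 60 = 39 remainder 17
Seconds: 17


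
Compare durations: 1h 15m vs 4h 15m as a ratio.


Duration 1: 75 minutes
Duration 2: 255 minutes
Ratio = 75:255
GCD = 15
Simplified = 5:17
As a decimal: 5/17 ≈ 0.29

5:17 (0.29)


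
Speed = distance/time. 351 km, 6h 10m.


56.9 km/h

Distance: 351 km
Time: 6h 10m = 370 min = 370/60 = 37/6 hours
Speed = 351 ÷ (37/6) = 351 × 6 / 37 = 2106/37 ≈ 56.9 km/h


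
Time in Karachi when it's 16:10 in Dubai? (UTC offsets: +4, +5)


17:10

Time difference = UTC+5 - UTC+4 = +1 hours
New hour = (16 + 1) mod 24
= 17 mod 24 = 17
Minutes unchanged → 17:10


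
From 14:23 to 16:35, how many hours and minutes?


2h 12m

End time in minutes: 16×60 + 35 = 995
Start time in minutes: 14×60 + 23 = 863
Difference = 995 - 863 = 132 minutes
= 2 hours 12 minutes


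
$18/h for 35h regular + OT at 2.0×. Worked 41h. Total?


Regular: 35h × $18 = $630.00
Overtime: 41 - 35 = 6h
OT pay: 6h × $18 × 2.0 = $216.00
Total = $630.00 + $216.00 = $846.00

$846.00


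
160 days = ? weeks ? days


22 weeks 6 days

Weeks: 160 ÷ 7 = 22 remainder 6


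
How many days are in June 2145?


30 days

Month: June (month 6)
June has 30 days


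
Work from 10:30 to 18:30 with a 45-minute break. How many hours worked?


Total time = (18×60+30) - (10×60+30)
= 1110 - 630 = 480 min
Minus break: 480 - 45 = 435 min
= 7h 15m

7h 15m (435 minutes)


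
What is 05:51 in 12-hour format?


5:51 AM

Hour: 5
5 < 12 → AM


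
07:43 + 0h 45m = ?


Start: 463 minutes from midnight
Add: 45 minutes
Total: 508 minutes
Hours: 508 ÷ 60 = 8 remainder 28

08:28


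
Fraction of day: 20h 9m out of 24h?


Total minutes: 20×60 + 9 = 1209
Day = 24×60 = 1440 minutes
Fraction = 1209/1440 ≈ 0.8396
As a percentage: 1209/1440 × 100 ≈ 83.96%

0.8396 (83.96%)


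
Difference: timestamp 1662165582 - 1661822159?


343423 seconds (95.4 hours / 3.97 days)

Difference = 1662165582 - 1661822159 = 343423 seconds
In hours: 343423 / 3600 ≈ 95.4
In days: 343423 / 86400 ≈ 3.97


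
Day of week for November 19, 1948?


Friday

Zeller's congruence:
q=19, m=11, k=48, j=19
h = (19 + ⌊13×12/5⌋ + 48 + ⌊48/4⌋ + ⌊19/4⌋ - 2×19) mod 7
= (19 + 31 + 48 + 12 + 4 - 38) mod 7
= 76 mod 7 = 6
h=6 → Friday


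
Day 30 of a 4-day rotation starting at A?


Shifts: A, B, C, D
Start: A (index 0)
Day 30: (0 + 30 - 1) mod 4
= 29 mod 4
= 1
Index 1 → shift B

Shift B


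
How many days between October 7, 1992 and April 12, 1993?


From October 7, 1992 to April 12, 1993
Rest of October 1992: 31 - 7 = 24
Full months: November 30, December 31, January 31, February 1993 28, March 31
Days into April 1993: 12
Total = 24 + 30 + 31 + 31 + 28 + 31 + 12 = 187 days

187 days


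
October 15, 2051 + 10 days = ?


October 25, 2051

Start: October 15, 2051
Add 10 days
October 15 + 10 = October 25, 2051


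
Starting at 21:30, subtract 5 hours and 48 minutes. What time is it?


15:42

Start: 1290 minutes from midnight
Subtract: 348 minutes
Remaining: 1290 - 348 = 942
Hours: 15, Minutes: 42


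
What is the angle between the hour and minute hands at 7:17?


116.5°

Hour hand = 7×30 + 17×0.5 = 218.5°
Minute hand = 17×6 = 102°
Difference = |218.5 - 102| = 116.5°


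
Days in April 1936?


Month: April (month 4)
April has 30 days

30 days


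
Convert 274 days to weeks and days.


Weeks: 274 ÷ 7 = 39 remainder 1

39 weeks 1 days


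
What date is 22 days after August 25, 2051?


September 16, 2051

Start: August 25, 2051
Add 22 days
August 25 → September 1: 31 - 25 + 1 = 7 days (22 - 7 = 15 left)
September 1 + 15 = September 16, 2051


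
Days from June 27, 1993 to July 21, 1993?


From June 27, 1993 to July 21, 1993
Rest of June 1993: 30 - 27 = 3
Days into July 1993: 21
Total = 3 + 21 = 24 days

24 days


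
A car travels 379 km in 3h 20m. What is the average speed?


113.7 km/h

Distance: 379 km
Time: 3h 20m = 200 min = 200/60 = 10/3 hours
Speed = 379 ÷ (10/3) = 379 × 3 / 10 = 1137/10 = 113.7 km/h


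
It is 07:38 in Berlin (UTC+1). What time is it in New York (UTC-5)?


Time difference = UTC-5 - UTC+1 = -6 hours
New hour = (7 -6) mod 24
= 1 mod 24 = 1
Minutes unchanged → 01:38

01:38


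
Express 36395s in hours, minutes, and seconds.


10h 6m 35s

Hours: 36395 ÷ 3600 = 10 remainder 395
Minutes: 395 ÷ 60 = 6 remainder 35
Seconds: 35


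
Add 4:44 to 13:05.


Start: 785 minutes from midnight
Add: 284 minutes
Total: 1069 minutes
Hours: 1069 ÷ 60 = 17 remainder 49

17:49


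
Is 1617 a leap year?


Rules: divisible by 4 AND (not by 100 OR by 400)
1617 ÷ 4 = 404 remainder 1 → not divisible by 4
Not divisible by 4 → not a leap year

No


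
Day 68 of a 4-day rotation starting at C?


Shift B

Shifts: A, B, C, D
Start: C (index 2)
Day 68: (2 + 68 - 1) mod 4
= 69 mod 4
= 1
Index 1 → shift B


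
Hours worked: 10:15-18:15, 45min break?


7h 15m (435 minutes)

Total time = (18×60+15) - (10×60+15)
= 1095 - 615 = 480 min
Minus break: 480 - 45 = 435 min
= 7h 15m


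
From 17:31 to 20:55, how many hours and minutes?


End time in minutes: 20×60 + 55 = 1255
Start time in minutes: 17×60 + 31 = 1051
Difference = 1255 - 1051 = 204 minutes
= 3 hours 24 minutes

3h 24m


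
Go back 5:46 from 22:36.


16:50

Start: 1356 minutes from midnight
Subtract: 346 minutes
Remaining: 1356 - 346 = 1010
Hours: 16, Minutes: 50


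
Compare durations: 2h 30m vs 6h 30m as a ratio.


5:13 (0.38)

Duration 1: 150 minutes
Duration 2: 390 minutes
Ratio = 150:390
GCD = 30
Simplified = 5:13
As a decimal: 5/13 ≈ 0.38


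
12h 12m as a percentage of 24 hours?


0.5083 (50.83%)

Total minutes: 12×60 + 12 = 732
Day = 24×60 = 1440 minutes
Fraction = 732/1440 ≈ 0.5083
As a percentage: 732/1440 × 100 ≈ 50.83%


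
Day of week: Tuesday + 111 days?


Monday

Start: Tuesday (index 1)
(1 + 111) mod 7
= 112 mod 7
= 0
Index 0 → Monday


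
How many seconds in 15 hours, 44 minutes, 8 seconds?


Hours: 15 × 3600 = 54000
Minutes: 44 × 60 = 2640
Seconds: 8
Total = 54000 + 2640 + 8 = 56648

56648 seconds


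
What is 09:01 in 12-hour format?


9:01 AM

Hour: 9
9 < 12 → AM


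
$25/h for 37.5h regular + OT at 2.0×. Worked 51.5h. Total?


$1637.50

Regular: 37.5h × $25 = $937.50
Overtime: 51.5 - 37.5 = 14.0h
OT pay: 14.0h × $25 × 2.0 = $700.00
Total = $937.50 + $700.00 = $1637.50


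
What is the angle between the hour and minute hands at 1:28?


124.0°

Hour hand = 1×30 + 28×0.5 = 44.0°
Minute hand = 28×6 = 168°
Difference = |44.0 - 168| = 124.0°


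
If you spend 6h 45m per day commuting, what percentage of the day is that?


28.1%

Time: 405 minutes
Day: 1440 minutes
Percentage = (405/1440) × 100 ≈ 28.1%


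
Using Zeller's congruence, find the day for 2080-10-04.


Zeller's congruence:
q=4, m=10, k=80, j=20
h = (4 + ⌊13×11/5⌋ + 80 + ⌊80/4⌋ + ⌊20/4⌋ - 2×20) mod 7
= (4 + 28 + 80 + 20 + 5 - 40) mod 7
= 97 mod 7 = 6
h=6 → Friday

Friday


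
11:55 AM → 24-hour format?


11:55

Input: 11:55 AM
AM hour stays: 11


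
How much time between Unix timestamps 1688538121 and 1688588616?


Difference = 1688588616 - 1688538121 = 50495 seconds
In hours: 50495 / 3600 ≈ 14.0
In days: 50495 / 86400 ≈ 0.58

50495 seconds (14.0 hours / 0.58 days)


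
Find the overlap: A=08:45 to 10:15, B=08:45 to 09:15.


30 minutes

Meeting A: 525-615 (in minutes from midnight)
Meeting B: 525-555
Overlap start = max(525, 525) = 525
Overlap end = min(615, 555) = 555
Overlap = max(0, 555 - 525) = 30 min


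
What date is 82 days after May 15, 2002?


Start: May 15, 2002
Add 82 days
May 15 → June 1: 31 - 15 + 1 = 17 days (82 - 17 = 65 left)
June 1 → July 1: 30 - 1 + 1 = 30 days (65 - 30 = 35 left)
July 1 → August 1: 31 - 1 + 1 = 31 days (35 - 31 = 4 left)
August 1 + 4 = August 5, 2002

August 5, 2002


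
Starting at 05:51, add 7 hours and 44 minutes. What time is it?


13:35

Start: 351 minutes from midnight
Add: 464 minutes
Total: 815 minutes
Hours: 815 ÷ 60 = 13 remainder 35


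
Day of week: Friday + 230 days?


Thursday

Start: Friday (index 4)
(4 + 230) mod 7
= 234 mod 7
= 3
Index 3 → Thursday


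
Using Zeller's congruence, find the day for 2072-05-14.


Saturday

Zeller's congruence:
q=14, m=5, k=72, j=20
h = (14 + ⌊13×6/5⌋ + 72 + ⌊72/4⌋ + ⌊20/4⌋ - 2×20) mod 7
= (14 + 15 + 72 + 18 + 5 - 40) mod 7
= 84 mod 7 = 0
h=0 → Saturday


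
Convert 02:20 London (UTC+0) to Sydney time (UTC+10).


Time difference = UTC+10 - UTC+0 = +10 hours
New hour = (2 + 10) mod 24
= 12 mod 24 = 12
Minutes unchanged → 12:20

12:20


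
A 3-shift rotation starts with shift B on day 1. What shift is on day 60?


Shift A

Shifts: A, B, C
Start: B (index 1)
Day 60: (1 + 60 - 1) mod 3
= 60 mod 3
= 0
Index 0 → shift A


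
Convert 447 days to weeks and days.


Weeks: 447 ÷ 7 = 63 remainder 6

63 weeks 6 days


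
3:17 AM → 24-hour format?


03:17

Input: 3:17 AM
AM hour stays: 3


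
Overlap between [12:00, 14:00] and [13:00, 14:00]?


Meeting A: 720-840 (in minutes from midnight)
Meeting B: 780-840
Overlap start = max(720, 780) = 780
Overlap end = min(840, 840) = 840
Overlap = max(0, 840 - 780) = 60 min

60 minutes


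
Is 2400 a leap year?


Yes

Rules: divisible by 4 AND (not by 100 OR by 400)
2400 ÷ 4 = 600 exactly → divisible by 4
2400 ÷ 100 = 24 exactly → divisible by 100
2400 ÷ 400 = 6 exactly → divisible by 400
Divisible by 400 → leap year


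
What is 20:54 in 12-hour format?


Hour: 20
20 - 12 = 8 → PM

8:54 PM


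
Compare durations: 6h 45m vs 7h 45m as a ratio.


27:31 (0.87)

Duration 1: 405 minutes
Duration 2: 465 minutes
Ratio = 405:465
GCD = 15
Simplified = 27:31
As a decimal: 27/31 ≈ 0.87


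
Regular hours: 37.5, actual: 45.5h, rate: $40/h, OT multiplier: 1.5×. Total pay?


$1980.00

Regular: 37.5h × $40 = $1500.00
Overtime: 45.5 - 37.5 = 8.0h
OT pay: 8.0h × $40 × 1.5 = $480.00
Total = $1500.00 + $480.00 = $1980.00


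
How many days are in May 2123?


31 days

Month: May (month 5)
May has 31 days


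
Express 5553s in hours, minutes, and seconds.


1h 32m 33s

Hours: 5553 ÷ 3600 = 1 remainder 1953
Minutes: 1953 ÷ 60 = 32 remainder 33
Seconds: 33


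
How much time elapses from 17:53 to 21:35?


End time in minutes: 21×60 + 35 = 1295
Start time in minutes: 17×60 + 53 = 1073
Difference = 1295 - 1073 = 222 minutes
= 3 hours 42 minutes

3h 42m


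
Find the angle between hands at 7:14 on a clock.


133.0°

Hour hand = 7×30 + 14×0.5 = 217.0°
Minute hand = 14×6 = 84°
Difference = |217.0 - 84| = 133.0°


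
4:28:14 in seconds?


Hours: 4 × 3600 = 14400
Minutes: 28 × 60 = 1680
Seconds: 14
Total = 14400 + 1680 + 14 = 16094

16094 seconds


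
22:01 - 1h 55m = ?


Start: 1321 minutes from midnight
Subtract: 115 minutes
Remaining: 1321 - 115 = 1206
Hours: 20, Minutes: 6

20:06


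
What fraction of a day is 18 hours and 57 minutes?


0.7896 (78.96%)

Total minutes: 18×60 + 57 = 1137
Day = 24×60 = 1440 minutes
Fraction = 1137/1440 ≈ 0.7896
As a percentage: 1137/1440 × 100 ≈ 78.96%


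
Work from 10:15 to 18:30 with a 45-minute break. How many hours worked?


7h 30m (450 minutes)

Total time = (18×60+30) - (10×60+15)
= 1110 - 615 = 495 min
Minus break: 495 - 45 = 450 min
= 7h 30m


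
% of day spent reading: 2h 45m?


Time: 165 minutes
Day: 1440 minutes
Percentage = (165/1440) × 100 ≈ 11.5%

11.5%


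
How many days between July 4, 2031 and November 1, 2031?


From July 4, 2031 to November 1, 2031
Rest of July 2031: 31 - 4 = 27
Full months: August 31, September 30, October 31
Days into November 2031: 1
Total = 27 + 31 + 30 + 31 + 1 = 120 days

120 days


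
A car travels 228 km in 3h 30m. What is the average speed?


Distance: 228 km
Time: 3h 30m = 210 min = 210/60 = 7/2 hours
Speed = 228 ÷ (7/2) = 228 × 2 / 7 = 456/7 ≈ 65.1 km/h

65.1 km/h


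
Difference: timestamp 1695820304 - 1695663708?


Difference = 1695820304 - 1695663708 = 156596 seconds
In hours: 156596 / 3600 ≈ 43.5
In days: 156596 / 86400 ≈ 1.81

156596 seconds (43.5 hours / 1.81 days)


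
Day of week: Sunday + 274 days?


Start: Sunday (index 6)
(6 + 274) mod 7
= 280 mod 7
= 0
Index 0 → Monday

Monday


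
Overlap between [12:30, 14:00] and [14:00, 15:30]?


0 minutes

Meeting A: 750-840 (in minutes from midnight)
Meeting B: 840-930
Overlap start = max(750, 840) = 840
Overlap end = min(840, 930) = 840
Overlap = max(0, 840 - 840) = 0 min


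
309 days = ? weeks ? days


44 weeks 1 days

Weeks: 309 ÷ 7 = 44 remainder 1


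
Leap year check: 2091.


No

Rules: divisible by 4 AND (not by 100 OR by 400)
2091 ÷ 4 = 522 remainder 3 → not divisible by 4
Not divisible by 4 → not a leap year


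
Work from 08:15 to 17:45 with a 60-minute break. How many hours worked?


Total time = (17×60+45) - (8×60+15)
= 1065 - 495 = 570 min
Minus break: 570 - 60 = 510 min
= 8h 30m

8h 30m (510 minutes)


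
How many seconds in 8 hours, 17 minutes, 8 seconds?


29828 seconds

Hours: 8 × 3600 = 28800
Minutes: 17 × 60 = 1020
Seconds: 8
Total = 28800 + 1020 + 8 = 29828


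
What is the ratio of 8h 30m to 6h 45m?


Duration 1: 510 minutes
Duration 2: 405 minutes
Ratio = 510:405
GCD = 15
Simplified = 34:27
As a decimal: 34/27 ≈ 1.26

34:27 (1.26)


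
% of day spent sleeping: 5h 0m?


Time: 300 minutes
Day: 1440 minutes
Percentage = (300/1440) × 100 ≈ 20.8%

20.8%


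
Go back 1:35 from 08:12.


Start: 492 minutes from midnight
Subtract: 95 minutes
Remaining: 492 - 95 = 397
Hours: 6, Minutes: 37

06:37


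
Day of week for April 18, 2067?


Zeller's congruence:
q=18, m=4, k=67, j=20
h = (18 + ⌊13×5/5⌋ + 67 + ⌊67/4⌋ + ⌊20/4⌋ - 2×20) mod 7
= (18 + 13 + 67 + 16 + 5 - 40) mod 7
= 79 mod 7 = 2
h=2 → Monday

Monday


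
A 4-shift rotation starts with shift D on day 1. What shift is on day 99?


Shifts: A, B, C, D
Start: D (index 3)
Day 99: (3 + 99 - 1) mod 4
= 101 mod 4
= 1
Index 1 → shift B

Shift B


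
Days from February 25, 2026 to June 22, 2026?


117 days

From February 25, 2026 to June 22, 2026
Rest of February 2026: 28 - 25 = 3
Full months: March 31, April 30, May 31
Days into June 2026: 22
Total = 3 + 31 + 30 + 31 + 22 = 117 days


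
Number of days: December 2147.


31 days

Month: December (month 12)
December has 31 days


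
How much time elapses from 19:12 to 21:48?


2h 36m

End time in minutes: 21×60 + 48 = 1308
Start time in minutes: 19×60 + 12 = 1152
Difference = 1308 - 1152 = 156 minutes
= 2 hours 36 minutes


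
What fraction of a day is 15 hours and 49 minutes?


Total minutes: 15×60 + 49 = 949
Day = 24×60 = 1440 minutes
Fraction = 949/1440 ≈ 0.6590
As a percentage: 949/1440 × 100 ≈ 65.90%

0.6590 (65.90%)


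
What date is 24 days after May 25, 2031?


June 18, 2031

Start: May 25, 2031
Add 24 days
May 25 → June 1: 31 - 25 + 1 = 7 days (24 - 7 = 17 left)
June 1 + 17 = June 18, 2031


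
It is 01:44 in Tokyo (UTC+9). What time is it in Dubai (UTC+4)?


Time difference = UTC+4 - UTC+9 = -5 hours
New hour = (1 -5) mod 24
= -4 mod 24 = 20
Minutes unchanged → 20:44; -4 < 0 → previous day

20:44 (previous day)


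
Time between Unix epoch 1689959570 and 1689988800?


29230 seconds (8.1 hours / 0.34 days)

Difference = 1689988800 - 1689959570 = 29230 seconds
In hours: 29230 / 3600 ≈ 8.1
In days: 29230 / 86400 ≈ 0.34


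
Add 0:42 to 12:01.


12:43

Start: 721 minutes from midnight
Add: 42 minutes
Total: 763 minutes
Hours: 763 ÷ 60 = 12 remainder 43


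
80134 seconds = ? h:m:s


Hours: 80134 ÷ 3600 = 22 remainder 934
Minutes: 934 ÷ 60 = 15 remainder 34
Seconds: 34

22h 15m 34s


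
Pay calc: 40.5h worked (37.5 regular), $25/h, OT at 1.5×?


Regular: 37.5h × $25 = $937.50
Overtime: 40.5 - 37.5 = 3.0h
OT pay: 3.0h × $25 × 1.5 = $112.50
Total = $937.50 + $112.50 = $1050.00

$1050.00


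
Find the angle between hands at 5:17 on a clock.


56.5°

Hour hand = 5×30 + 17×0.5 = 158.5°
Minute hand = 17×6 = 102°
Difference = |158.5 - 102| = 56.5°


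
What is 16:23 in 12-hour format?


4:23 PM

Hour: 16
16 - 12 = 4 → PM


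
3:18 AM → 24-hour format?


03:18

Input: 3:18 AM
AM hour stays: 3


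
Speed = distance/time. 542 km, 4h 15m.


Distance: 542 km
Time: 4h 15m = 255 min = 255/60 = 17/4 hours
Speed = 542 ÷ (17/4) = 542 × 4 / 17 = 2168/17 ≈ 127.5 km/h

127.5 km/h


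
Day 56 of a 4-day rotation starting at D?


Shift C

Shifts: A, B, C, D
Start: D (index 3)
Day 56: (3 + 56 - 1) mod 4
= 58 mod 4
= 2
Index 2 → shift C


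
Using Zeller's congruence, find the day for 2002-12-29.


Zeller's congruence:
q=29, m=12, k=2, j=20
h = (29 + ⌊13×13/5⌋ + 2 + ⌊2/4⌋ + ⌊20/4⌋ - 2×20) mod 7
= (29 + 33 + 2 + 0 + 5 - 40) mod 7
= 29 mod 7 = 1
h=1 → Sunday

Sunday


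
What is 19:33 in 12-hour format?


7:33 PM

Hour: 19
19 - 12 = 7 → PM


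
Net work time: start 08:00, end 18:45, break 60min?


9h 45m (585 minutes)

Total time = (18×60+45) - (8×60+0)
= 1125 - 480 = 645 min
Minus break: 645 - 60 = 585 min
= 9h 45m


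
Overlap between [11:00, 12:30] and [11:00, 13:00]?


90 minutes

Meeting A: 660-750 (in minutes from midnight)
Meeting B: 660-780
Overlap start = max(660, 660) = 660
Overlap end = min(750, 780) = 750
Overlap = max(0, 750 - 660) = 90 min


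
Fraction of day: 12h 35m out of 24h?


0.5243 (52.43%)

Total minutes: 12×60 + 35 = 755
Day = 24×60 = 1440 minutes
Fraction = 755/1440 ≈ 0.5243
As a percentage: 755/1440 × 100 ≈ 52.43%


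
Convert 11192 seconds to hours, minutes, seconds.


3h 6m 32s

Hours: 11192 ÷ 3600 = 3 remainder 392
Minutes: 392 ÷ 60 = 6 remainder 32
Seconds: 32


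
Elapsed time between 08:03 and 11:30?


End time in minutes: 11×60 + 30 = 690
Start time in minutes: 8×60 + 3 = 483
Difference = 690 - 483 = 207 minutes
= 3 hours 27 minutes

3h 27m


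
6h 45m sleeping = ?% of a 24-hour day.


28.1%

Time: 405 minutes
Day: 1440 minutes
Percentage = (405/1440) × 100 ≈ 28.1%
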